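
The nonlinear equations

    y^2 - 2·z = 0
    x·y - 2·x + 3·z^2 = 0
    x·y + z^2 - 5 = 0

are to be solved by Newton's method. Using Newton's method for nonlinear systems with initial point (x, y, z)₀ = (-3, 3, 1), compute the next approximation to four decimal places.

At (-3, 3, 1): F = (7.0000, 0.0000, -13.0000).
Jacobian J = [[0, 2·y, -2], [y - 2, x, 6·z], [y, x, 2·z]].
At the point, J = [[0.0000, 6.0000, -2.0000], [1.0000, -3.0000, 6.0000], [3.0000, -3.0000, 2.0000]] (det J = 84.0000).
Solving J·Δ = −F gives Δ = (3.6429, -1.6429, -1.4286).
Then the next iterate is (x, y, z)₁ = (0.6429, 1.3571, -0.4286).

(0.6429, 1.3571, -0.4286)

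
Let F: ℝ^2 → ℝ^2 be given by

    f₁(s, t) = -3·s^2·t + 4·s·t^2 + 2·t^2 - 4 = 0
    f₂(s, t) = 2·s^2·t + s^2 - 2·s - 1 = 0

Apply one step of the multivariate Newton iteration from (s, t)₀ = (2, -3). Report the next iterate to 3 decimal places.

At (2, -3): F = (122.000, -25.000).
Jacobian J = [[-6·s·t + 4·t^2, -3·s^2 + 8·s·t + 4·t], [4·s·t + 2·s - 2, 2·s^2]].
At the point, J = [[72.000, -72.000], [-22.000, 8.000]] (det J = -1008.000).
Solving J·Δ = −F gives Δ = (-0.817, 0.877).
Then the next iterate is (s, t)₁ = (1.183, -2.123).

(1.183, -2.123)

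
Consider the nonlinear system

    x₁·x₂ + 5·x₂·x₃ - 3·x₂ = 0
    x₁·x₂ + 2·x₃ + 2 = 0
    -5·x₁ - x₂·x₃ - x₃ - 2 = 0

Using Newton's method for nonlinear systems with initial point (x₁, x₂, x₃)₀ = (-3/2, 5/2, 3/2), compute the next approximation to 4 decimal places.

(-1.0333, 3.0202, 0.6818)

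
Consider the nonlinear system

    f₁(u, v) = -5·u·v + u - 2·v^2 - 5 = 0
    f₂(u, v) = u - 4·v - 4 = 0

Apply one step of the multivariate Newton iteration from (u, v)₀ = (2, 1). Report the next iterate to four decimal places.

(2.8000, -0.3000)

At (2, 1): F = (-15.0000, -6.0000).
Jacobian J = [[-5·v + 1, -5·u - 4·v], [1, -4]].
At the point, J = [[-4.0000, -14.0000], [1.0000, -4.0000]] (det J = 30.0000).
Solving J·Δ = −F gives Δ = (0.8000, -1.3000).
Then the next iterate is (u, v)₁ = (2.8000, -0.3000).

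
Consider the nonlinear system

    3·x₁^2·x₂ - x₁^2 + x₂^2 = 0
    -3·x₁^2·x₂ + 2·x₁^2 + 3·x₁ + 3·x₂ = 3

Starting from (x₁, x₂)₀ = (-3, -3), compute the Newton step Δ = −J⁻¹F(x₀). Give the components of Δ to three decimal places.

At (-3, -3): F = (-81.000, 78.000).
Jacobian J = [[6·x₁·x₂ - 2·x₁, 3·x₁^2 + 2·x₂], [-6·x₁·x₂ + 4·x₁ + 3, -3·x₁^2 + 3]].
At the point, J = [[60.000, 21.000], [-63.000, -24.000]] (det J = -117.000).
Solving J·Δ = −F gives Δ = (2.615, -3.615).

(2.615, -3.615)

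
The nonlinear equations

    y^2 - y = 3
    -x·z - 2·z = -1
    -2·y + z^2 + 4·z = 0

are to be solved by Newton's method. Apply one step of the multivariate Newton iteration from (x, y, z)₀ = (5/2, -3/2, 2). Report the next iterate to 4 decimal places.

(2.6133, -1.3125, 0.1719)

At (5/2, -3/2, 2): F = (0.7500, -8.0000, 15.0000).
Jacobian J = [[0, 2·y - 1, 0], [-z, 0, -x - 2], [0, -2, 2·z + 4]].
At the point, J = [[0.0000, -4.0000, 0.0000], [-2.0000, 0.0000, -4.5000], [0.0000, -2.0000, 8.0000]] (det J = -64.0000).
Solving J·Δ = −F gives Δ = (0.1133, 0.1875, -1.8281).
Then the next iterate is (x, y, z)₁ = (2.6133, -1.3125, 0.1719).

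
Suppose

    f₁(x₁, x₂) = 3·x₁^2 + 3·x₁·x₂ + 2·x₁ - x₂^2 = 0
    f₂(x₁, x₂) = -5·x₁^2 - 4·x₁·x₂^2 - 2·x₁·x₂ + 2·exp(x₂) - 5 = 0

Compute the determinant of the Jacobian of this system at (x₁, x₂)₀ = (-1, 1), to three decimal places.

4.563

J = [[6·x₁ + 3·x₂ + 2, 3·x₁ - 2·x₂], [-10·x₁ - 4·x₂^2 - 2·x₂, -8·x₁·x₂ - 2·x₁ + 2·exp(x₂)]].
At the point, J = [[-1.000, -5.000], [4.000, 15.43656]].
det J = 4.563.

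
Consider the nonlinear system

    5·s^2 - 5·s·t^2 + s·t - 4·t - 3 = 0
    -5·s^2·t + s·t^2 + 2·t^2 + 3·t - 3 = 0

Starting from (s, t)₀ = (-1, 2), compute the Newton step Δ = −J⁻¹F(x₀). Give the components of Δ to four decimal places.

(0.1659, -0.4904)

At (-1, 2): F = (12.0000, -3.0000).
Jacobian J = [[10·s - 5·t^2 + t, -10·s·t + s - 4], [-10·s·t + t^2, -5·s^2 + 2·s·t + 4·t + 3]].
At the point, J = [[-28.0000, 15.0000], [24.0000, 2.0000]] (det J = -416.0000).
Solving J·Δ = −F gives Δ = (0.1659, -0.4904).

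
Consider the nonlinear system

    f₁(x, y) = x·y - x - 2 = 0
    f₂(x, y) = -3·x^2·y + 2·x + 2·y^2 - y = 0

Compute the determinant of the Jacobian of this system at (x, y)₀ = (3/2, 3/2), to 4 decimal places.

J = [[y - 1, x], [-6·x·y + 2, -3·x^2 + 4·y - 1]].
At the point, J = [[0.5000, 1.5000], [-11.5000, -1.7500]].
det J = 16.3750.

16.3750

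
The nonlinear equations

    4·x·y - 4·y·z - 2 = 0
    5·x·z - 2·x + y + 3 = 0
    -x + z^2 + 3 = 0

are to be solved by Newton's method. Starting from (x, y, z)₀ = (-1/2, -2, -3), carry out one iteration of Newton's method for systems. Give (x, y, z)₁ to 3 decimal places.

At (-1/2, -2, -3): F = (-22.000, 9.500, 12.500).
Jacobian J = [[4·y, 4·x - 4·z, -4·y], [5·z - 2, 1, 5·x], [-1, 0, 2·z]].
At the point, J = [[-8.000, 10.000, 8.000], [-17.000, 1.000, -2.500], [-1.000, 0.000, -6.000]] (det J = -939.000).
Solving J·Δ = −F gives Δ = (0.308, 0.821, 2.032).
Then the next iterate is (x, y, z)₁ = (-0.192, -1.179, -0.968).

(-0.192, -1.179, -0.968)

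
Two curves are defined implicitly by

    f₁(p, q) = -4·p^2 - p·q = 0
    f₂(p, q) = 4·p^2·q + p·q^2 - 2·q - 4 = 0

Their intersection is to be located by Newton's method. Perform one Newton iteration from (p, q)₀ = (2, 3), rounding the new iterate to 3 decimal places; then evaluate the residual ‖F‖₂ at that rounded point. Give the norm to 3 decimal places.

At (2, 3): F = (-22.000, 56.000).
Jacobian J = [[-8·p - q, -p], [8·p·q + q^2, 4·p^2 + 2·p·q - 2]].
At the point, J = [[-19.000, -2.000], [57.000, 26.000]] (det J = -380.000).
Solving J·Δ = −F gives Δ = (-1.211, 0.500).
Then the next iterate is (p, q)₁ = (0.789, 3.500).
Re-evaluating at (0.789, 3.500): F = (-5.25158, 7.38054), so ‖F‖₂ = 9.058.

9.058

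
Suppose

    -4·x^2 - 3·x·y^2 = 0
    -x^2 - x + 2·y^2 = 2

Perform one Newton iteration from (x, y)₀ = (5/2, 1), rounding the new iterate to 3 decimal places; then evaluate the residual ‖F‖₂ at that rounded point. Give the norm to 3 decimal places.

At (5/2, 1): F = (-32.500, -8.750).
Jacobian J = [[-8·x - 3·y^2, -6·x·y], [-2·x - 1, 4·y]].
At the point, J = [[-23.000, -15.000], [-6.000, 4.000]] (det J = -182.000).
Solving J·Δ = −F gives Δ = (-1.435, 0.034).
Then the next iterate is (x, y)₁ = (1.065, 1.034).
Re-evaluating at (1.065, 1.034): F = (-7.95285, -2.06091), so ‖F‖₂ = 8.216.

8.216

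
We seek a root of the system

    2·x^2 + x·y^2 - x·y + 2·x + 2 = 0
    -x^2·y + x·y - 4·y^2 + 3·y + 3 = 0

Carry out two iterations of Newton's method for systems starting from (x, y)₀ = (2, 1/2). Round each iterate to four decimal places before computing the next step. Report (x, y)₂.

At (2, 1/2): F = (13.5000, 2.5000).
Jacobian J = [[4·x + y^2 - y + 2, 2·x·y - x], [-2·x·y + y, -x^2 + x - 8·y + 3]].
At the point, J = [[9.7500, 0.0000], [-1.5000, -3.0000]] (det J = -29.2500).
Solving J·Δ = −F gives Δ = (-1.3846, 1.5256).
Then the next iterate is (x, y)₁ = (0.6154, 2.0256).
Round to (0.6154, 2.0256) and repeat: F = (5.266700, -6.855997), J = [[6.539055, 1.877708], [-0.467508, -12.968117]].
Δ = (-0.6604, -0.5049), so (x, y)₂ = (-0.0450, 1.5207).

(-0.0450, 1.5207)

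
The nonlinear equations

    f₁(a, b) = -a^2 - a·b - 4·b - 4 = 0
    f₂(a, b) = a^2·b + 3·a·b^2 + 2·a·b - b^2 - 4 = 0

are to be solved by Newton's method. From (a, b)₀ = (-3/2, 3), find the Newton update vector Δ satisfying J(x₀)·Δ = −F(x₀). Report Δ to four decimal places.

(-5.4115, -5.5000)

At (-3/2, 3): F = (-13.7500, -55.7500).
Jacobian J = [[-2·a - b, -a - 4], [2·a·b + 3·b^2 + 2·b, a^2 + 6·a·b + 2·a - 2·b]].
At the point, J = [[0.0000, -2.5000], [24.0000, -33.7500]] (det J = 60.0000).
Solving J·Δ = −F gives Δ = (-5.4115, -5.5000).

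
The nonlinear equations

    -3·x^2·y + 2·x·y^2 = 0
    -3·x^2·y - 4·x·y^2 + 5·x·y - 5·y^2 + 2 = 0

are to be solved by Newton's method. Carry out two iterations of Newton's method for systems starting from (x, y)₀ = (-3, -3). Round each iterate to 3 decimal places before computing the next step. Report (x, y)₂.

(-1.319, -1.277)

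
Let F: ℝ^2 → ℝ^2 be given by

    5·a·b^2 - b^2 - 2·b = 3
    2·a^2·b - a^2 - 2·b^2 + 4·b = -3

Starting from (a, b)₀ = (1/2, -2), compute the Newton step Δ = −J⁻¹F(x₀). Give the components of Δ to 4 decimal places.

(0.1262, 1.1905)

At (1/2, -2): F = (7.0000, -14.2500).
Jacobian J = [[5·b^2, 10·a·b - 2·b - 2], [4·a·b - 2·a, 2·a^2 - 4·b + 4]].
At the point, J = [[20.0000, -8.0000], [-5.0000, 12.5000]] (det J = 210.0000).
Solving J·Δ = −F gives Δ = (0.1262, 1.1905).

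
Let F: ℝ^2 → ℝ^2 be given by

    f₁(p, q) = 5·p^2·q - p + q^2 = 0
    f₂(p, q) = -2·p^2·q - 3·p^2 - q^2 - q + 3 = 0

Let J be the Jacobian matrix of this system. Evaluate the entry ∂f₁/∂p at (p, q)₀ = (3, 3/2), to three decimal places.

∂f₁/∂p = 10·p·q - 1.
At (3, 3/2) this is 44.000.

44.000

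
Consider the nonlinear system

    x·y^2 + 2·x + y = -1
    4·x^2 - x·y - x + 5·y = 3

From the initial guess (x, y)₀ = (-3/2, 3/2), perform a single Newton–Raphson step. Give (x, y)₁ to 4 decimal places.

At (-3/2, 3/2): F = (-3.8750, 17.2500).
Jacobian J = [[y^2 + 2, 2·x·y + 1], [8·x - y - 1, -x + 5]].
At the point, J = [[4.2500, -3.5000], [-14.5000, 6.5000]] (det J = -23.1250).
Solving J·Δ = −F gives Δ = (1.5216, 0.7405).
Then the next iterate is (x, y)₁ = (0.0216, 2.2405).

(0.0216, 2.2405)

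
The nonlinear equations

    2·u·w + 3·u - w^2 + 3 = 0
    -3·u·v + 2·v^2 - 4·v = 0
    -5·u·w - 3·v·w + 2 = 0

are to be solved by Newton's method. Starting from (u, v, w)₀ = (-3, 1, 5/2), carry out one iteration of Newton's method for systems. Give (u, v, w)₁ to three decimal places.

At (-3, 1, 5/2): F = (-27.250, 7.000, 32.000).
Jacobian J = [[2·w + 3, 0, 2·u - 2·w], [-3·v, -3·u + 4·v - 4, 0], [-5·w, -3·w, -5·u - 3·v]].
At the point, J = [[8.000, 0.000, -11.000], [-3.000, 9.000, 0.000], [-12.500, -7.500, 12.000]] (det J = -621.000).
Solving J·Δ = −F gives Δ = (1.292, -0.347, -1.537).
Then the next iterate is (u, v, w)₁ = (-1.708, 0.653, 0.963).

(-1.708, 0.653, 0.963)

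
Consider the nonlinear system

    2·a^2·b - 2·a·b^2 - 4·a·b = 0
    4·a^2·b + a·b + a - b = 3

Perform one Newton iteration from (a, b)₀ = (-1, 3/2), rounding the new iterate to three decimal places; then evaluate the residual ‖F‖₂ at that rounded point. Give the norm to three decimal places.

6.848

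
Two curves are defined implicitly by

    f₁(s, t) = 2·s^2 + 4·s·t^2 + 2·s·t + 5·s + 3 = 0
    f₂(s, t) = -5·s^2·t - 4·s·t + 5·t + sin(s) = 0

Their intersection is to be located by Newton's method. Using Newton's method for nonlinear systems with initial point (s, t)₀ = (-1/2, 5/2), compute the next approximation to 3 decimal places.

(-0.819, 0.271)

At (-1/2, 5/2): F = (-14.000, 13.89557).
Jacobian J = [[4·s + 4·t^2 + 2·t + 5, 8·s·t + 2·s], [-10·s·t - 4·t + cos(s), -5·s^2 - 4·s + 5]].
At the point, J = [[33.000, -11.000], [3.37758, 5.750]] (det J = 226.90341).
Solving J·Δ = −F gives Δ = (-0.319, -2.229).
Then the next iterate is (s, t)₁ = (-0.819, 0.271).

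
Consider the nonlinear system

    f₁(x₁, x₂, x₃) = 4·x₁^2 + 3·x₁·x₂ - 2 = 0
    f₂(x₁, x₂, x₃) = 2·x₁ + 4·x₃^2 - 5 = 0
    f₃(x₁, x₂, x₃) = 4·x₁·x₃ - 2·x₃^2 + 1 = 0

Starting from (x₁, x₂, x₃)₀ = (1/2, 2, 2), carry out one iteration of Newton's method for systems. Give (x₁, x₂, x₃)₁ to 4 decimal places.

(0.3286, 1.8095, 1.2714)

At (1/2, 2, 2): F = (2.0000, 12.0000, -3.0000).
Jacobian J = [[8·x₁ + 3·x₂, 3·x₁, 0], [2, 0, 8·x₃], [4·x₃, 0, 4·x₁ - 4·x₃]].
At the point, J = [[10.0000, 1.5000, 0.0000], [2.0000, 0.0000, 16.0000], [8.0000, 0.0000, -6.0000]] (det J = 210.0000).
Solving J·Δ = −F gives Δ = (-0.1714, -0.1905, -0.7286).
Then the next iterate is (x₁, x₂, x₃)₁ = (0.3286, 1.8095, 1.2714).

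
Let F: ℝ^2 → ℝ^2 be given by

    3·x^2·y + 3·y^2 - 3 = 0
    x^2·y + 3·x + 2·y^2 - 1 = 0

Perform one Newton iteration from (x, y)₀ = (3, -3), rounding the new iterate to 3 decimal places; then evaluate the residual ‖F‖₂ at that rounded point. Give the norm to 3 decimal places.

9.186

At (3, -3): F = (-57.000, -1.000).
Jacobian J = [[6·x·y, 3·x^2 + 6·y], [2·x·y + 3, x^2 + 4·y]].
At the point, J = [[-54.000, 9.000], [-15.000, -3.000]] (det J = 297.000).
Solving J·Δ = −F gives Δ = (-0.606, 2.697).
Then the next iterate is (x, y)₁ = (2.394, -0.303).
Re-evaluating at (2.394, -0.303): F = (-7.93427, 4.62905), so ‖F‖₂ = 9.186.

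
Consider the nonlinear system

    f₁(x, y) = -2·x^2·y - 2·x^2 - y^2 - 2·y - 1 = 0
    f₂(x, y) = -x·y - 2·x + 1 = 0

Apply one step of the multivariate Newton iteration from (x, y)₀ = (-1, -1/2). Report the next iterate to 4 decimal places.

At (-1, -1/2): F = (-1.2500, 2.5000).
Jacobian J = [[-4·x·y - 4·x, -2·x^2 - 2·y - 2], [-y - 2, -x]].
At the point, J = [[2.0000, -3.0000], [-1.5000, 1.0000]] (det J = -2.5000).
Solving J·Δ = −F gives Δ = (2.5000, 1.2500).
Then the next iterate is (x, y)₁ = (1.5000, 0.7500).

(1.5000, 0.7500)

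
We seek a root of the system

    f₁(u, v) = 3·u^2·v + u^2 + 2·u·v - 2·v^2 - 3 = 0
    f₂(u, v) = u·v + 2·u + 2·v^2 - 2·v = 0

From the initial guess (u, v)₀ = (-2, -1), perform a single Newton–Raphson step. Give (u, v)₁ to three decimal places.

At (-2, -1): F = (-9.000, 2.000).
Jacobian J = [[6·u·v + 2·u + 2·v, 3·u^2 + 2·u - 4·v], [v + 2, u + 4·v - 2]].
At the point, J = [[6.000, 12.000], [1.000, -8.000]] (det J = -60.000).
Solving J·Δ = −F gives Δ = (0.800, 0.350).
Then the next iterate is (u, v)₁ = (-1.200, -0.650).

(-1.200, -0.650)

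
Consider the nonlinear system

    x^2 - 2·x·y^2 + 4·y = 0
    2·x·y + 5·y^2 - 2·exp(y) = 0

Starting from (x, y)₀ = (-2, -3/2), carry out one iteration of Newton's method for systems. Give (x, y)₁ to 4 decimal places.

At (-2, -3/2): F = (7.0000, 16.803740).
Jacobian J = [[2·x - 2·y^2, -4·x·y + 4], [2·y, 2·x + 10·y - 2·exp(y)]].
At the point, J = [[-8.5000, -8.0000], [-3.0000, -19.446260]] (det J = 141.293213).
Solving J·Δ = −F gives Δ = (0.0120, 0.8623).
Then the next iterate is (x, y)₁ = (-1.9880, -0.6377).

(-1.9880, -0.6377)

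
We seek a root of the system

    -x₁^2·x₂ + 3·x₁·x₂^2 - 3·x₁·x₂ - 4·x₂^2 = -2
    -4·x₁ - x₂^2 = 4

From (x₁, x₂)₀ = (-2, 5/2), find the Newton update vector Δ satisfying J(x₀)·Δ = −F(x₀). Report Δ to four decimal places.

At (-2, 5/2): F = (-55.5000, -2.2500).
Jacobian J = [[-2·x₁·x₂ + 3·x₂^2 - 3·x₂, -x₁^2 + 6·x₁·x₂ - 3·x₁ - 8·x₂], [-4, -2·x₂]].
At the point, J = [[21.2500, -48.0000], [-4.0000, -5.0000]] (det J = -298.2500).
Solving J·Δ = −F gives Δ = (0.5683, -0.9047).

(0.5683, -0.9047)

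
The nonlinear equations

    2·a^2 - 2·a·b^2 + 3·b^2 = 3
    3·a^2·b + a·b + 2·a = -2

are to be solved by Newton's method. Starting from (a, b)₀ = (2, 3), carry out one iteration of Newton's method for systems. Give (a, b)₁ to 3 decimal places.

(-0.189, 5.981)

At (2, 3): F = (-4.000, 48.000).
Jacobian J = [[4·a - 2·b^2, -4·a·b + 6·b], [6·a·b + b + 2, 3·a^2 + a]].
At the point, J = [[-10.000, -6.000], [41.000, 14.000]] (det J = 106.000).
Solving J·Δ = −F gives Δ = (-2.189, 2.981).
Then the next iterate is (a, b)₁ = (-0.189, 5.981).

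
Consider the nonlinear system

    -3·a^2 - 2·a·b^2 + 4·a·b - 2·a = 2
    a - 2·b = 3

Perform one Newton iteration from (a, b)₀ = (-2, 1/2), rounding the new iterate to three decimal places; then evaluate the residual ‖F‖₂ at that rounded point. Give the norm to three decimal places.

32.259

At (-2, 1/2): F = (-13.000, -6.000).
Jacobian J = [[-6·a - 2·b^2 + 4·b - 2, -4·a·b + 4·a], [1, -2]].
At the point, J = [[11.500, -4.000], [1.000, -2.000]] (det J = -19.000).
Solving J·Δ = −F gives Δ = (0.105, -2.947).
Then the next iterate is (a, b)₁ = (-1.895, -2.447).
Re-evaluating at (-1.895, -2.447): F = (32.25898, -0.001), so ‖F‖₂ = 32.259.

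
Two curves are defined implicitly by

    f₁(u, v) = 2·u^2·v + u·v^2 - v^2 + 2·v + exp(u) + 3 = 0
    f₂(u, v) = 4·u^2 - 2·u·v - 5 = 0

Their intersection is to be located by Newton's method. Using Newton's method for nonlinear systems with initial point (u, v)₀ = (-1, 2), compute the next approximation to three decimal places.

At (-1, 2): F = (3.36788, 3.000).
Jacobian J = [[4·u·v + v^2 + exp(u), 2·u^2 + 2·u·v - 2·v + 2], [8·u - 2·v, -2·u]].
At the point, J = [[-3.63212, -4.000], [-12.000, 2.000]] (det J = -55.26424).
Solving J·Δ = −F gives Δ = (0.339, 0.534).
Then the next iterate is (u, v)₁ = (-0.661, 2.534).

(-0.661, 2.534)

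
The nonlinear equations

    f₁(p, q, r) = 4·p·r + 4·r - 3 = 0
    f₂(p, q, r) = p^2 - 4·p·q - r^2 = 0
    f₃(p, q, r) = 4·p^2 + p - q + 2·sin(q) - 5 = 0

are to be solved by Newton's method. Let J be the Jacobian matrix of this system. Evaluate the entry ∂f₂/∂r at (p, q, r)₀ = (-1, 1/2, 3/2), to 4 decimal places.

-3.0000

∂f₂/∂r = -2·r.
At (-1, 1/2, 3/2) this is -3.0000.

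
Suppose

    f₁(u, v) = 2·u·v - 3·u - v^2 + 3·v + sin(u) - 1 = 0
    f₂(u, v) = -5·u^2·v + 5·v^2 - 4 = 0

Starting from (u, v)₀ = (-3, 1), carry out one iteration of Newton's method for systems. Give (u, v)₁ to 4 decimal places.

At (-3, 1): F = (3.858880, -44.0000).
Jacobian J = [[2·v + cos(u) - 3, 2·u - 2·v + 3], [-10·u·v, -5·u^2 + 10·v]].
At the point, J = [[-1.989992, -5.0000], [30.0000, -35.0000]] (det J = 219.649737).
Solving J·Δ = −F gives Δ = (1.6165, 0.1284).
Then the next iterate is (u, v)₁ = (-1.3835, 1.1284).

(-1.3835, 1.1284)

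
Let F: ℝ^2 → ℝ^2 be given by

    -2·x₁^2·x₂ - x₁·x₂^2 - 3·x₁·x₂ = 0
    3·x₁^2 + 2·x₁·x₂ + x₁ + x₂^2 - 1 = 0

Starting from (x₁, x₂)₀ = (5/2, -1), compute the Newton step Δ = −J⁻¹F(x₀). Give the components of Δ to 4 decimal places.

At (5/2, -1): F = (17.5000, 16.2500).
Jacobian J = [[-4·x₁·x₂ - x₂^2 - 3·x₂, -2·x₁^2 - 2·x₁·x₂ - 3·x₁], [6·x₁ + 2·x₂ + 1, 2·x₁ + 2·x₂]].
At the point, J = [[12.0000, -15.0000], [14.0000, 3.0000]] (det J = 246.0000).
Solving J·Δ = −F gives Δ = (-1.2043, 0.2033).

(-1.2043, 0.2033)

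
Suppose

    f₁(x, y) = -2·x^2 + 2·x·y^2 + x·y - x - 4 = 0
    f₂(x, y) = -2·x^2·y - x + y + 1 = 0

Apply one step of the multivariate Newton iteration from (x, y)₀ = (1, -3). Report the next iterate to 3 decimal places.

At (1, -3): F = (8.000, 3.000).
Jacobian J = [[-4·x + 2·y^2 + y - 1, 4·x·y + x], [-4·x·y - 1, -2·x^2 + 1]].
At the point, J = [[10.000, -11.000], [11.000, -1.000]] (det J = 111.000).
Solving J·Δ = −F gives Δ = (-0.225, 0.523).
Then the next iterate is (x, y)₁ = (0.775, -2.477).

(0.775, -2.477)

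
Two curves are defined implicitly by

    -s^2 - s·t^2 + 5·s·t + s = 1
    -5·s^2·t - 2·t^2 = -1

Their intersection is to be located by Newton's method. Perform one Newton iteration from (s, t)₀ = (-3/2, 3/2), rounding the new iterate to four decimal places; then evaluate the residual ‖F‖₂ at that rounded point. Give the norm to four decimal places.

12.4099

At (-3/2, 3/2): F = (-12.6250, -20.3750).
Jacobian J = [[-2·s - t^2 + 5·t + 1, -2·s·t + 5·s], [-10·s·t, -5·s^2 - 4·t]].
At the point, J = [[9.2500, -3.0000], [22.5000, -17.2500]] (det J = -92.0625).
Solving J·Δ = −F gives Δ = (1.7016, 1.0384).
Then the next iterate is (s, t)₁ = (0.2016, 2.5384).
Re-evaluating at (0.2016, 2.5384): F = (0.420660, -12.402784), so ‖F‖₂ = 12.4099.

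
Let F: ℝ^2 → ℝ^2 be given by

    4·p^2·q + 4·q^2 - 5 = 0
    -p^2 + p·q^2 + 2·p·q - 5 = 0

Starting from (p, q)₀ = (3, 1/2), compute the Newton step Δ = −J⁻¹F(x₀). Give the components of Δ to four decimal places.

(-1.7987, 0.1896)

At (3, 1/2): F = (14.0000, -10.2500).
Jacobian J = [[8·p·q, 4·p^2 + 8·q], [-2·p + q^2 + 2·q, 2·p·q + 2·p]].
At the point, J = [[12.0000, 40.0000], [-4.7500, 9.0000]] (det J = 298.0000).
Solving J·Δ = −F gives Δ = (-1.7987, 0.1896).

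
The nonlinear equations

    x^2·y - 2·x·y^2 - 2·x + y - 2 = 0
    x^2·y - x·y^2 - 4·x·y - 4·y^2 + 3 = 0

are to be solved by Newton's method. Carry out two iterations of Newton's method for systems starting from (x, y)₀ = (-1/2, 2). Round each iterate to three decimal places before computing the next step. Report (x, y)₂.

(-0.252, 1.050)

At (-1/2, 2): F = (5.500, -6.500).
Jacobian J = [[2·x·y - 2·y^2 - 2, x^2 - 4·x·y + 1], [2·x·y - y^2 - 4·y, x^2 - 2·x·y - 4·x - 8·y]].
At the point, J = [[-12.000, 5.250], [-14.000, -11.750]] (det J = 214.500).
Solving J·Δ = −F gives Δ = (0.142, -0.723).
Then the next iterate is (x, y)₁ = (-0.358, 1.277).
Round to (-0.358, 1.277) and repeat: F = (1.32427, -0.94679), J = [[-6.17579, 2.95683], [-7.65306, -7.74150]].
Δ = (0.106, -0.227), so (x, y)₂ = (-0.252, 1.050).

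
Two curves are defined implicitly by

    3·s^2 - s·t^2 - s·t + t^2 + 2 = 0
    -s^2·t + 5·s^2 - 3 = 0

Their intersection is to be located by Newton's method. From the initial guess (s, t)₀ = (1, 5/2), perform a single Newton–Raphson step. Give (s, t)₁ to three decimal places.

(1.387, 3.935)

At (1, 5/2): F = (2.500, -0.500).
Jacobian J = [[6·s - t^2 - t, -2·s·t - s + 2·t], [-2·s·t + 10·s, -s^2]].
At the point, J = [[-2.750, -1.000], [5.000, -1.000]] (det J = 7.750).
Solving J·Δ = −F gives Δ = (0.387, 1.435).
Then the next iterate is (s, t)₁ = (1.387, 3.935).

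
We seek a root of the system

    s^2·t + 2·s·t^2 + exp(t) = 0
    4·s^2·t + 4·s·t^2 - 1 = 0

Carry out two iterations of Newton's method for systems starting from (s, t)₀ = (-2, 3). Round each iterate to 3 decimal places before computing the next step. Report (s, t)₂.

(-1.714, 1.567)

At (-2, 3): F = (-3.91446, -25.000).
Jacobian J = [[2·s·t + 2·t^2, s^2 + 4·s·t + exp(t)], [8·s·t + 4·t^2, 4·s^2 + 8·s·t]].
At the point, J = [[6.000, 0.08554], [-12.000, -32.000]] (det J = -190.97356).
Solving J·Δ = −F gives Δ = (0.667, -1.031).
Then the next iterate is (s, t)₁ = (-1.333, 1.969).
Round to (-1.333, 1.969) and repeat: F = (0.32623, -7.67718), J = [[2.50457, -1.55831], [-5.48957, -13.88986]].
Δ = (-0.381, -0.402), so (s, t)₂ = (-1.714, 1.567).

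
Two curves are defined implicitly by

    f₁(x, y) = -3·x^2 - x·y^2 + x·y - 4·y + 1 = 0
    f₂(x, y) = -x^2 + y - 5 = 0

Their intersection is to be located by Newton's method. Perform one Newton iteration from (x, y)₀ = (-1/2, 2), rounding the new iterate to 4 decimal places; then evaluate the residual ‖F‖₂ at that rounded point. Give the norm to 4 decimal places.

48.6638

At (-1/2, 2): F = (-6.7500, -3.2500).
Jacobian J = [[-6·x - y^2 + y, -2·x·y + x - 4], [-2·x, 1]].
At the point, J = [[1.0000, -2.5000], [1.0000, 1.0000]] (det J = 3.5000).
Solving J·Δ = −F gives Δ = (4.2500, -1.0000).
Then the next iterate is (x, y)₁ = (3.7500, 1.0000).
Re-evaluating at (3.7500, 1.0000): F = (-45.1875, -18.0625), so ‖F‖₂ = 48.6638.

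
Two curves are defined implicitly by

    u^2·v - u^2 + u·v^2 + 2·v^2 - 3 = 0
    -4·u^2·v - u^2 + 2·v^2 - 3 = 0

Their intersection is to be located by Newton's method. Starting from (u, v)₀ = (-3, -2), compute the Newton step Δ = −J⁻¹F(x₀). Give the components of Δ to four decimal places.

(1.4502, 0.1611)

At (-3, -2): F = (-34.0000, 68.0000).
Jacobian J = [[2·u·v - 2·u + v^2, u^2 + 2·u·v + 4·v], [-8·u·v - 2·u, -4·u^2 + 4·v]].
At the point, J = [[22.0000, 13.0000], [-42.0000, -44.0000]] (det J = -422.0000).
Solving J·Δ = −F gives Δ = (1.4502, 0.1611).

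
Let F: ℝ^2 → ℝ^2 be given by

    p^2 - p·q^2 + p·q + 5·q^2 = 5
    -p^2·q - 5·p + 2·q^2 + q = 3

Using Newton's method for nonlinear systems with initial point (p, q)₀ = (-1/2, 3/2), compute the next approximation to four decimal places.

(0.3055, 1.1584)

At (-1/2, 3/2): F = (6.8750, 5.1250).
Jacobian J = [[2·p - q^2 + q, -2·p·q + p + 10·q], [-2·p·q - 5, -p^2 + 4·q + 1]].
At the point, J = [[-1.7500, 16.0000], [-3.5000, 6.7500]] (det J = 44.1875).
Solving J·Δ = −F gives Δ = (0.8055, -0.3416).
Then the next iterate is (p, q)₁ = (0.3055, 1.1584).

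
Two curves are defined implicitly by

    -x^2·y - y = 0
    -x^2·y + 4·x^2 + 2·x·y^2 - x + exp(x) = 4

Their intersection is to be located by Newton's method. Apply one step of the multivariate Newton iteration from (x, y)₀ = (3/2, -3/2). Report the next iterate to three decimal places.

(1.362, -0.192)

At (3/2, -3/2): F = (4.875, 18.10669).
Jacobian J = [[-2·x·y, -x^2 - 1], [-2·x·y + 8·x + 2·y^2 + exp(x) - 1, -x^2 + 4·x·y]].
At the point, J = [[4.500, -3.250], [24.48169, -11.250]] (det J = 28.94049).
Solving J·Δ = −F gives Δ = (-0.138, 1.308).
Then the next iterate is (x, y)₁ = (1.362, -0.192).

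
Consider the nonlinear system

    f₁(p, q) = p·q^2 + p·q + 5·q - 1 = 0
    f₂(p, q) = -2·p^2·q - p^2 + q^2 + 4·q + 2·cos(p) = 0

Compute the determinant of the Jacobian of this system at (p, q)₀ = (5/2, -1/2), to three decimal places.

J = [[q^2 + q, 2·p·q + p + 5], [-4·p·q - 2·p - 2·sin(p), -2·p^2 + 2·q + 4]].
At the point, J = [[-0.250, 5.000], [-1.19694, -9.500]].
det J = 8.360.

8.360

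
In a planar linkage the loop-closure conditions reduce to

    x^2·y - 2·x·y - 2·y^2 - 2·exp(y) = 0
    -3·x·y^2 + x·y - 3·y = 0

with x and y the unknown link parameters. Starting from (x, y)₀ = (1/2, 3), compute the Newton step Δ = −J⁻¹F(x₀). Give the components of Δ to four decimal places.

(-0.3371, -1.1226)

At (1/2, 3): F = (-60.421074, -21.0000).
Jacobian J = [[2·x·y - 2·y, x^2 - 2·x - 4·y - 2·exp(y)], [-3·y^2 + y, -6·x·y + x - 3]].
At the point, J = [[-3.0000, -52.921074], [-24.0000, -11.5000]] (det J = -1235.605772).
Solving J·Δ = −F gives Δ = (-0.3371, -1.1226).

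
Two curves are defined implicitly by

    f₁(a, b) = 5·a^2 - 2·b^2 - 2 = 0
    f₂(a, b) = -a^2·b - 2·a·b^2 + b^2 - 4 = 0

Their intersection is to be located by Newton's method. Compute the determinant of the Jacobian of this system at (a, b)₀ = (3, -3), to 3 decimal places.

J = [[10·a, -4·b], [-2·a·b - 2·b^2, -a^2 - 4·a·b + 2·b]].
At the point, J = [[30.000, 12.000], [0.000, 21.000]].
det J = 630.000.

630.000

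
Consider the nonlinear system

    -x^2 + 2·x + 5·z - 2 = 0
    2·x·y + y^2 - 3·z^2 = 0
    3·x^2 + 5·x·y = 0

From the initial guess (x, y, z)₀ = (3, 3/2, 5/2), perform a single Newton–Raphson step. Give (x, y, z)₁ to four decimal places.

(2.3951, -0.7716, 0.5160)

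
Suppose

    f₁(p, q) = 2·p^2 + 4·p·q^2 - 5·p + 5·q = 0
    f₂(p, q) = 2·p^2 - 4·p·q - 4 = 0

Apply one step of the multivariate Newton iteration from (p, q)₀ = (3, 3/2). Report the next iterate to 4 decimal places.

(2.3470, 0.8402)

At (3, 3/2): F = (37.5000, -4.0000).
Jacobian J = [[4·p + 4·q^2 - 5, 8·p·q + 5], [4·p - 4·q, -4·p]].
At the point, J = [[16.0000, 41.0000], [6.0000, -12.0000]] (det J = -438.0000).
Solving J·Δ = −F gives Δ = (-0.6530, -0.6598).
Then the next iterate is (p, q)₁ = (2.3470, 0.8402).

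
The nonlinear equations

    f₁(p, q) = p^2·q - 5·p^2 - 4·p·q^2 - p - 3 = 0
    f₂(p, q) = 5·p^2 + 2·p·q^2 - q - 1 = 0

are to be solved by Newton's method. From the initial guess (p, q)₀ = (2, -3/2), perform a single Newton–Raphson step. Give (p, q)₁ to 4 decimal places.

(1.1330, -0.8647)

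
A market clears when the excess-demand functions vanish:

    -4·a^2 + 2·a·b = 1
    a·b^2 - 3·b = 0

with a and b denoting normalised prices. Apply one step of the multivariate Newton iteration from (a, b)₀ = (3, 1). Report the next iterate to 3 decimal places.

(1.708, 1.431)

At (3, 1): F = (-31.000, 0.000).
Jacobian J = [[-8·a + 2·b, 2·a], [b^2, 2·a·b - 3]].
At the point, J = [[-22.000, 6.000], [1.000, 3.000]] (det J = -72.000).
Solving J·Δ = −F gives Δ = (-1.292, 0.431).
Then the next iterate is (a, b)₁ = (1.708, 1.431).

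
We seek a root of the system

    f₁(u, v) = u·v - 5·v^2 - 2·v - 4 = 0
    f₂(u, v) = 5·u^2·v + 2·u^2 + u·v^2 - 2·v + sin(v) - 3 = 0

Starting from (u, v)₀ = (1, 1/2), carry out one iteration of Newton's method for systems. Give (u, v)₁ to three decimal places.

(1.357, -0.429)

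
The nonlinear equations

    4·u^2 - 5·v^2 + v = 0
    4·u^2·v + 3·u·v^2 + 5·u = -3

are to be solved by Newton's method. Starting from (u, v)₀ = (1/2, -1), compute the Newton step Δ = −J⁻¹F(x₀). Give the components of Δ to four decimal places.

(-1.0769, 0.8462)

At (1/2, -1): F = (-5.0000, 6.0000).
Jacobian J = [[8·u, -10·v + 1], [8·u·v + 3·v^2 + 5, 4·u^2 + 6·u·v]].
At the point, J = [[4.0000, 11.0000], [4.0000, -2.0000]] (det J = -52.0000).
Solving J·Δ = −F gives Δ = (-1.0769, 0.8462).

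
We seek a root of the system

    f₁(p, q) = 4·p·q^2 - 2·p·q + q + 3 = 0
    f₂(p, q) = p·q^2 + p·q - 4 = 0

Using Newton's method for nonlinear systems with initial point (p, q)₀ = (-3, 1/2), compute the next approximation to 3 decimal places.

(10.933, 1.200)

At (-3, 1/2): F = (3.500, -6.250).
Jacobian J = [[4·q^2 - 2·q, 8·p·q - 2·p + 1], [q^2 + q, 2·p·q + p]].
At the point, J = [[0.000, -5.000], [0.750, -6.000]] (det J = 3.750).
Solving J·Δ = −F gives Δ = (13.933, 0.700).
Then the next iterate is (p, q)₁ = (10.933, 1.200).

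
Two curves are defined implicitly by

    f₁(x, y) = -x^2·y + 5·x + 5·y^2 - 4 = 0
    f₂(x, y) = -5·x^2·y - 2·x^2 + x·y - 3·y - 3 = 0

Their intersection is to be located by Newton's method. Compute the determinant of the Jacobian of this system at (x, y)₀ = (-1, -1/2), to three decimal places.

-45.000

J = [[-2·x·y + 5, -x^2 + 10·y], [-10·x·y - 4·x + y, -5·x^2 + x - 3]].
At the point, J = [[4.000, -6.000], [-1.500, -9.000]].
det J = -45.000.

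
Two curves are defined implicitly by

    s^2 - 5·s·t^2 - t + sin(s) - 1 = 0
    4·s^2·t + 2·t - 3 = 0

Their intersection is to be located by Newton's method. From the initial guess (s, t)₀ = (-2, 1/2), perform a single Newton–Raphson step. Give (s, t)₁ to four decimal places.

At (-2, 1/2): F = (4.090703, 6.0000).
Jacobian J = [[2·s - 5·t^2 + cos(s), -10·s·t - 1], [8·s·t, 4·s^2 + 2]].
At the point, J = [[-5.666147, 9.0000], [-8.0000, 18.0000]] (det J = -29.990643).
Solving J·Δ = −F gives Δ = (0.6546, -0.0424).
Then the next iterate is (s, t)₁ = (-1.3454, 0.4576).

(-1.3454, 0.4576)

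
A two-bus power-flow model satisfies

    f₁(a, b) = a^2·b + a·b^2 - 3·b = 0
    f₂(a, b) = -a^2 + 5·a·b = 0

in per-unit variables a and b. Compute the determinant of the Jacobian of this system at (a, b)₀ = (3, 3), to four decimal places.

J = [[2·a·b + b^2, a^2 + 2·a·b - 3], [-2·a + 5·b, 5·a]].
At the point, J = [[27.0000, 24.0000], [9.0000, 15.0000]].
det J = 189.0000.

189.0000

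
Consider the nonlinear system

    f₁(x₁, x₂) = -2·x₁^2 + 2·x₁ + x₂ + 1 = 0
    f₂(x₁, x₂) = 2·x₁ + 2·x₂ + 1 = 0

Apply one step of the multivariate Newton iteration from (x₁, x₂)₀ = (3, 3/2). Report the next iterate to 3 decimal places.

(1.682, -2.182)

At (3, 3/2): F = (-9.500, 10.000).
Jacobian J = [[-4·x₁ + 2, 1], [2, 2]].
At the point, J = [[-10.000, 1.000], [2.000, 2.000]] (det J = -22.000).
Solving J·Δ = −F gives Δ = (-1.318, -3.682).
Then the next iterate is (x₁, x₂)₁ = (1.682, -2.182).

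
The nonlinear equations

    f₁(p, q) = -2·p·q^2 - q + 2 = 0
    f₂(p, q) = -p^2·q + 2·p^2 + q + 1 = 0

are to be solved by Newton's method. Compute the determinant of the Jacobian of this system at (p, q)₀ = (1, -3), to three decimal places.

J = [[-2·q^2, -4·p·q - 1], [-2·p·q + 4·p, -p^2 + 1]].
At the point, J = [[-18.000, 11.000], [10.000, 0.000]].
det J = -110.000.

-110.000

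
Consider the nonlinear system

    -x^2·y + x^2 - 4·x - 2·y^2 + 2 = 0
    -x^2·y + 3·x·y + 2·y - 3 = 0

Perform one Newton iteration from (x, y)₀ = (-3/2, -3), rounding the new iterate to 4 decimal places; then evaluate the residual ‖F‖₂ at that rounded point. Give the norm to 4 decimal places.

At (-3/2, -3): F = (-1.0000, 11.2500).
Jacobian J = [[-2·x·y + 2·x - 4, -x^2 - 4·y], [-2·x·y + 3·y, -x^2 + 3·x + 2]].
At the point, J = [[-16.0000, 9.7500], [-18.0000, -4.7500]] (det J = 251.5000).
Solving J·Δ = −F gives Δ = (0.4172, 0.7873).
Then the next iterate is (x, y)₁ = (-1.0828, -2.2127).
Re-evaluating at (-1.0828, -2.2127): F = (0.305866, 2.356628), so ‖F‖₂ = 2.3764.

2.3764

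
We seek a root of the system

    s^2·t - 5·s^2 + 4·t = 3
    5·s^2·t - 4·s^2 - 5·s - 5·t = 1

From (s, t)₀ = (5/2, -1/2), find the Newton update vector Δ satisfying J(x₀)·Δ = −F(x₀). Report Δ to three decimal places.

(-1.495, -0.169)

At (5/2, -1/2): F = (-39.375, -51.625).
Jacobian J = [[2·s·t - 10·s, s^2 + 4], [10·s·t - 8·s - 5, 5·s^2 - 5]].
At the point, J = [[-27.500, 10.250], [-37.500, 26.250]] (det J = -337.500).
Solving J·Δ = −F gives Δ = (-1.495, -0.169).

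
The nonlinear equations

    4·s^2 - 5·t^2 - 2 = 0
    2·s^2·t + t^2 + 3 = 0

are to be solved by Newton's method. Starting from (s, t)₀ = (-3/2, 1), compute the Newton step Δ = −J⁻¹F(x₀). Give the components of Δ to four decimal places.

At (-3/2, 1): F = (2.0000, 8.5000).
Jacobian J = [[8·s, -10·t], [4·s·t, 2·s^2 + 2·t]].
At the point, J = [[-12.0000, -10.0000], [-6.0000, 6.5000]] (det J = -138.0000).
Solving J·Δ = −F gives Δ = (0.7101, -0.6522).

(0.7101, -0.6522)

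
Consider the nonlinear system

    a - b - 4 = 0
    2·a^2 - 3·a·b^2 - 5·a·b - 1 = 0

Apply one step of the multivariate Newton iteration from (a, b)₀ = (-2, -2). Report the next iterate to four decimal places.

(0.7917, -3.2083)

At (-2, -2): F = (-4.0000, 11.0000).
Jacobian J = [[1, -1], [4·a - 3·b^2 - 5·b, -6·a·b - 5·a]].
At the point, J = [[1.0000, -1.0000], [-10.0000, -14.0000]] (det J = -24.0000).
Solving J·Δ = −F gives Δ = (2.7917, -1.2083).
Then the next iterate is (a, b)₁ = (0.7917, -3.2083).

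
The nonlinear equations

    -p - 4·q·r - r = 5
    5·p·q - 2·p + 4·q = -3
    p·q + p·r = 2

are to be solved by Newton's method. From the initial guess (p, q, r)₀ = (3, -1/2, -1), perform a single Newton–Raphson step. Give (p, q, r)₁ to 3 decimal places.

At (3, -1/2, -1): F = (-9.000, -12.500, -6.500).
Jacobian J = [[-1, -4·r, -4·q - 1], [5·q - 2, 5·p + 4, 0], [q + r, p, p]].
At the point, J = [[-1.000, 4.000, 1.000], [-4.500, 19.000, 0.000], [-1.500, 3.000, 3.000]] (det J = 12.000).
Solving J·Δ = −F gives Δ = (23.083, 6.125, 7.583).
Then the next iterate is (p, q, r)₁ = (26.083, 5.625, 6.583).

(26.083, 5.625, 6.583)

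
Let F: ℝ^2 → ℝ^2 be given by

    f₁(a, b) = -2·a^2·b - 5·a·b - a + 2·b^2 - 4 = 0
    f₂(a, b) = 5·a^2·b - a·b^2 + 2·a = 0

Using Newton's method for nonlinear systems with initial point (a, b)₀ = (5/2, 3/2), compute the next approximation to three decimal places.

At (5/2, 3/2): F = (-39.500, 46.250).
Jacobian J = [[-4·a·b - 5·b - 1, -2·a^2 - 5·a + 4·b], [10·a·b - b^2 + 2, 5·a^2 - 2·a·b]].
At the point, J = [[-23.500, -19.000], [37.250, 23.750]] (det J = 149.625).
Solving J·Δ = −F gives Δ = (0.397, -2.570).
Then the next iterate is (a, b)₁ = (2.897, -1.070).

(2.897, -1.070)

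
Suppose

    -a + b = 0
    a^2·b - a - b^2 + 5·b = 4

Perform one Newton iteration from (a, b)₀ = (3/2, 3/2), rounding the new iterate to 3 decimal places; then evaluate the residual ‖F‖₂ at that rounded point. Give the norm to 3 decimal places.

At (3/2, 3/2): F = (0.000, 3.125).
Jacobian J = [[-1, 1], [2·a·b - 1, a^2 - 2·b + 5]].
At the point, J = [[-1.000, 1.000], [3.500, 4.250]] (det J = -7.750).
Solving J·Δ = −F gives Δ = (-0.403, -0.403).
Then the next iterate is (a, b)₁ = (1.097, 1.097).
Re-evaluating at (1.097, 1.097): F = (0.000, 0.50473), so ‖F‖₂ = 0.505.

0.505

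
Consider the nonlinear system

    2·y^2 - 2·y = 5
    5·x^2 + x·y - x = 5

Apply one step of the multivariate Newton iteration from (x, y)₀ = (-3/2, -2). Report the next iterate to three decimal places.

At (-3/2, -2): F = (7.000, 10.750).
Jacobian J = [[0, 4·y - 2], [10·x + y - 1, x]].
At the point, J = [[0.000, -10.000], [-18.000, -1.500]] (det J = -180.000).
Solving J·Δ = −F gives Δ = (0.539, 0.700).
Then the next iterate is (x, y)₁ = (-0.961, -1.300).

(-0.961, -1.300)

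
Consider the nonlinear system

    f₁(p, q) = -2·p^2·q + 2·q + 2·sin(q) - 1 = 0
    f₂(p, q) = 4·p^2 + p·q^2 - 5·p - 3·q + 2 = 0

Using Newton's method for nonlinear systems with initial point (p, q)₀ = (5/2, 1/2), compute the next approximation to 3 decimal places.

(1.604, 0.408)

At (5/2, 1/2): F = (-5.29115, 13.625).
Jacobian J = [[-4·p·q, -2·p^2 + 2·cos(q) + 2], [8·p + q^2 - 5, 2·p·q - 3]].
At the point, J = [[-5.000, -8.74483], [15.250, -0.500]] (det J = 135.85873).
Solving J·Δ = −F gives Δ = (-0.896, -0.092).
Then the next iterate is (p, q)₁ = (1.604, 0.408).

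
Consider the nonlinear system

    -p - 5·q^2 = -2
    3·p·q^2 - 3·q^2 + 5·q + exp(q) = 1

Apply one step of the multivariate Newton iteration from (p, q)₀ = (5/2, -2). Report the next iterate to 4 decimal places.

At (5/2, -2): F = (-20.5000, 7.135335).
Jacobian J = [[-1, -10·q], [3·q^2, 6·p·q - 6·q + exp(q) + 5]].
At the point, J = [[-1.0000, 20.0000], [12.0000, -12.864665]] (det J = -227.135335).
Solving J·Δ = −F gives Δ = (0.5328, 1.0516).
Then the next iterate is (p, q)₁ = (3.0328, -0.9484).

(3.0328, -0.9484)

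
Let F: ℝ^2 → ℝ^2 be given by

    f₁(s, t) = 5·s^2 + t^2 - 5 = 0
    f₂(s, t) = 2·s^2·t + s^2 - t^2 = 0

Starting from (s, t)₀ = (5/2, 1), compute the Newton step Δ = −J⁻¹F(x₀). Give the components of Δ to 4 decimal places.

(-1.0780, -0.1505)

At (5/2, 1): F = (27.2500, 17.7500).
Jacobian J = [[10·s, 2·t], [4·s·t + 2·s, 2·s^2 - 2·t]].
At the point, J = [[25.0000, 2.0000], [15.0000, 10.5000]] (det J = 232.5000).
Solving J·Δ = −F gives Δ = (-1.0780, -0.1505).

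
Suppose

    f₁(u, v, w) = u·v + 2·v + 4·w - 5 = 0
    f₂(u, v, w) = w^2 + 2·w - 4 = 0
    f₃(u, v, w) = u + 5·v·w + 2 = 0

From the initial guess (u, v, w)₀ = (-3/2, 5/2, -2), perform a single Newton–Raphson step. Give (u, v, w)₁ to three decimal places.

(7.216, -1.578, -4.000)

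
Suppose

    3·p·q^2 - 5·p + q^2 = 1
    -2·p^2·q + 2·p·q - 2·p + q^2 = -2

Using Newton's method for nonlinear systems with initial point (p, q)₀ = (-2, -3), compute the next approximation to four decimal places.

At (-2, -3): F = (-36.0000, 51.0000).
Jacobian J = [[3·q^2 - 5, 6·p·q + 2·q], [-4·p·q + 2·q - 2, -2·p^2 + 2·p + 2·q]].
At the point, J = [[22.0000, 30.0000], [-32.0000, -18.0000]] (det J = 564.0000).
Solving J·Δ = −F gives Δ = (1.5638, 0.0532).
Then the next iterate is (p, q)₁ = (-0.4362, -2.9468).

(-0.4362, -2.9468)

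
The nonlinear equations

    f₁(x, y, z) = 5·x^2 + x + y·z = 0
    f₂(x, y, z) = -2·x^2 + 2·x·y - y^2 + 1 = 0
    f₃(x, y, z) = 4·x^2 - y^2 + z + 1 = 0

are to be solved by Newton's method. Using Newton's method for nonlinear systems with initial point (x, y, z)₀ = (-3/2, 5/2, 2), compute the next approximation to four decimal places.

(-0.6404, 1.5257, 1.6930)

At (-3/2, 5/2, 2): F = (14.7500, -17.2500, 5.7500).
Jacobian J = [[10·x + 1, z, y], [-4·x + 2·y, 2·x - 2·y, 0], [8·x, -2·y, 1]].
At the point, J = [[-14.0000, 2.0000, 2.5000], [11.0000, -8.0000, 0.0000], [-12.0000, -5.0000, 1.0000]] (det J = -287.5000).
Solving J·Δ = −F gives Δ = (0.8596, -0.9743, -0.3070).
Then the next iterate is (x, y, z)₁ = (-0.6404, 1.5257, 1.6930).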